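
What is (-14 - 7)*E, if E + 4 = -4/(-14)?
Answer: 78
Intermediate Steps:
E = -26/7 (E = -4 - 4/(-14) = -4 - 4*(-1/14) = -4 + 2/7 = -26/7 ≈ -3.7143)
(-14 - 7)*E = (-14 - 7)*(-26/7) = -21*(-26/7) = 78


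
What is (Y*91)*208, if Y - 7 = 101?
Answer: 2044224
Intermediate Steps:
Y = 108 (Y = 7 + 101 = 108)
(Y*91)*208 = (108*91)*208 = 9828*208 = 2044224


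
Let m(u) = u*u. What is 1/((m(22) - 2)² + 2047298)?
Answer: 1/2279622 ≈ 4.3867e-7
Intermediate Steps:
m(u) = u²
1/((m(22) - 2)² + 2047298) = 1/((22² - 2)² + 2047298) = 1/((484 - 2)² + 2047298) = 1/(482² + 2047298) = 1/(232324 + 2047298) = 1/2279622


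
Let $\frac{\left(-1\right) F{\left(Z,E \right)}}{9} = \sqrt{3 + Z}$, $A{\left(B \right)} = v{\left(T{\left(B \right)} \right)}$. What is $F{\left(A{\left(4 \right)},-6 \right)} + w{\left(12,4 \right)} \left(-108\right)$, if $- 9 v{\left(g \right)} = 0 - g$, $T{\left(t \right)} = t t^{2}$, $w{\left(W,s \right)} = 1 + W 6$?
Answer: $-7884 - 3 \sqrt{91} \approx -7912.6$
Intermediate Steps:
$w{\left(W,s \right)} = 1 + 6 W$
$T{\left(t \right)} = t^{3}$
$v{\left(g \right)} = \frac{g}{9}$ ($v{\left(g \right)} = - \frac{0 - g}{9} = - \frac{\left(-1\right) g}{9} = \frac{g}{9}$)
$A{\left(B \right)} = \frac{B^{3}}{9}$
$F{\left(Z,E \right)} = - 9 \sqrt{3 + Z}$
$F{\left(A{\left(4 \right)},-6 \right)} + w{\left(12,4 \right)} \left(-108\right) = - 9 \sqrt{3 + \frac{4^{3}}{9}} + \left(1 + 6 \cdot 12\right) \left(-108\right) = - 9 \sqrt{3 + \frac{1}{9} \cdot 64} + \left(1 + 72\right) \left(-108\right) = - 9 \sqrt{3 + \frac{64}{9}} + 73 \left(-108\right) = - 9 \sqrt{\frac{91}{9}} - 7884 = - 9 \frac{\sqrt{91}}{3} - 7884 = - 3 \sqrt{91} - 7884 = -7884 - 3 \sqrt{91}$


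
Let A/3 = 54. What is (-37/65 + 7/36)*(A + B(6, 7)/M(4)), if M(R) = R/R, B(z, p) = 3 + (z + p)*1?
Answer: -78053/1170 ≈ -66.712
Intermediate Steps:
A = 162 (A = 3*54 = 162)
B(z, p) = 3 + p + z (B(z, p) = 3 + (p + z)*1 = 3 + (p + z) = 3 + p + z)
M(R) = 1
(-37/65 + 7/36)*(A + B(6, 7)/M(4)) = (-37/65 + 7/36)*(162 + (3 + 7 + 6)/1) = (-37*1/65 + 7*(1/36))*(162 + 16*1) = (-37/65 + 7/36)*(162 + 16) = -877/2340*178 = -78053/1170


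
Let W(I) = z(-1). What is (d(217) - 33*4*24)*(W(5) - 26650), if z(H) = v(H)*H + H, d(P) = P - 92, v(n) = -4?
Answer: 81086821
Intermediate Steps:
d(P) = -92 + P
z(H) = -3*H (z(H) = -4*H + H = -3*H)
W(I) = 3 (W(I) = -3*(-1) = 3)
(d(217) - 33*4*24)*(W(5) - 26650) = ((-92 + 217) - 33*4*24)*(3 - 26650) = (125 - 132*24)*(-26647) = (125 - 3168)*(-26647) = -3043*(-26647) = 81086821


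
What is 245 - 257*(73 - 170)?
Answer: 25174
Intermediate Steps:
245 - 257*(73 - 170) = 245 - 257*(-97) = 245 + 24929 = 25174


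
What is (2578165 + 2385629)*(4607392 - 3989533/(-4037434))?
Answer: 46168359931677130917/2018717 ≈ 2.2870e+13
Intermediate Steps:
(2578165 + 2385629)*(4607392 - 3989533/(-4037434)) = 4963794*(4607392 - 3989533*(-1/4037434)) = 4963794*(4607392 + 3989533/4037434) = 4963794*(18602045101661/4037434) = 46168359931677130917/2018717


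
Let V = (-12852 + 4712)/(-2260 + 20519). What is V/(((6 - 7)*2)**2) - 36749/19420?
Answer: -710519691/354589780 ≈ -2.0038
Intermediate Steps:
V = -8140/18259 ≈ -0.44581
V/(((6 - 7)*2)**2) - 36749/19420 = -8140*1/(4*(6 - 7)**2)/18259 - 36749/19420 = -8140/(18259*((-1*2)**2)) - 36749*1/19420 = -8140/(18259*((-2)**2)) - 36749/19420 = -8140/18259/4 - 36749/19420 = -8140/18259*1/4 - 36749/19420 = -2035/18259 - 36749/19420 = -710519691/354589780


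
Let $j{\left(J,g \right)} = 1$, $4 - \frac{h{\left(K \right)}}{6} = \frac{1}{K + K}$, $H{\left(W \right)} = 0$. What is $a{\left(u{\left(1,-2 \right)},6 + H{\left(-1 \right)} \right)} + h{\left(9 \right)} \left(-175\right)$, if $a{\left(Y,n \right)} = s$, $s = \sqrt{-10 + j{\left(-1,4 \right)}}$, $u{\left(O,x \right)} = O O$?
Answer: $- \frac{12425}{3} + 3 i \approx -4141.7 + 3.0 i$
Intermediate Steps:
$h{\left(K \right)} = 24 - \frac{3}{K}$ ($h{\left(K \right)} = 24 - \frac{6}{K + K} = 24 - \frac{6}{2 K} = 24 - 6 \frac{1}{2 K} = 24 - \frac{3}{K}$)
$u{\left(O,x \right)} = O^{2}$
$s = 3 i$ ($s = \sqrt{-10 + 1} = \sqrt{-9} = 3 i \approx 3.0 i$)
$a{\left(Y,n \right)} = 3 i$
$a{\left(u{\left(1,-2 \right)},6 + H{\left(-1 \right)} \right)} + h{\left(9 \right)} \left(-175\right) = 3 i + \left(24 - \frac{3}{9}\right) \left(-175\right) = 3 i + \left(24 - \frac{1}{3}\right) \left(-175\right) = 3 i + \frac{71}{3} \left(-175\right) = 3 i - \frac{12425}{3} = - \frac{12425}{3} + 3 i$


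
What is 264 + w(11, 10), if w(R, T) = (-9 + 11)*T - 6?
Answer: 278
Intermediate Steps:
w(R, T) = -6 + 2*T (w(R, T) = 2*T - 6 = -6 + 2*T)
264 + w(11, 10) = 264 + (-6 + 2*10) = 264 + (-6 + 20) = 264 + 14 = 278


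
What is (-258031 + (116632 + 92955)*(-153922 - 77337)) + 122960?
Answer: -48469015104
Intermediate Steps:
(-258031 + (116632 + 92955)*(-153922 - 77337)) + 122960 = (-258031 + 209587*(-231259)) + 122960 = (-258031 - 48468880033) + 122960 = -48469138064 + 122960 = -48469015104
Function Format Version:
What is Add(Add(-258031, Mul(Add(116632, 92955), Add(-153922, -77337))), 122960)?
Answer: -48469015104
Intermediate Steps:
Add(Add(-258031, Mul(Add(116632, 92955), Add(-153922, -77337))), 122960) = Add(Add(-258031, Mul(209587, -231259)), 122960) = Add(Add(-258031, -48468880033), 122960) = Add(-48469138064, 122960) = -48469015104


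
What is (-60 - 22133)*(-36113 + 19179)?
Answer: 375816262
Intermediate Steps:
(-60 - 22133)*(-36113 + 19179) = -22193*(-16934) = 375816262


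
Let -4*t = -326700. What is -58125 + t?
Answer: 23550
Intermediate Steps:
t = 81675 (t = -¼*(-326700) = 81675)
-58125 + t = -58125 + 81675 = 23550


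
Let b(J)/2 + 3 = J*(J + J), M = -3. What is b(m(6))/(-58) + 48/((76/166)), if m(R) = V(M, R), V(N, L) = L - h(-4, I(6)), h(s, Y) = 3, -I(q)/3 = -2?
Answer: 57483/551 ≈ 104.32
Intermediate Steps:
I(q) = 6 (I(q) = -3*(-2) = 6)
V(N, L) = -3 + L (V(N, L) = L - 1*3 = L - 3 = -3 + L)
m(R) = -3 + R
b(J) = -6 + 4*J² (b(J) = -6 + 2*(J*(J + J)) = -6 + 2*(J*(2*J)) = -6 + 2*(2*J²) = -6 + 4*J²)
b(m(6))/(-58) + 48/((76/166)) = (-6 + 4*(-3 + 6)²)/(-58) + 48/((76/166)) = (-6 + 4*3²)*(-1/58) + 48/((76*(1/166))) = (-6 + 4*9)*(-1/58) + 48/(38/83) = (-6 + 36)*(-1/58) + 48*(83/38) = 30*(-1/58) + 1992/19 = -15/29 + 1992/19 = 57483/551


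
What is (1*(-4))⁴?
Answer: 256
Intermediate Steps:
(1*(-4))⁴ = (-4)⁴ = 256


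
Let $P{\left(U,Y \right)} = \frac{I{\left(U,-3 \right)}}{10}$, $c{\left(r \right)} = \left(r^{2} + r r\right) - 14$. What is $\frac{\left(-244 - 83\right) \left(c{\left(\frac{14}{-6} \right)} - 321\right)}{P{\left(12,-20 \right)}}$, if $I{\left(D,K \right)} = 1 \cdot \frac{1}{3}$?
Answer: $3179530$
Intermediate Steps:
$I{\left(D,K \right)} = \frac{1}{3}$ ($I{\left(D,K \right)} = 1 \cdot \frac{1}{3} = \frac{1}{3}$)
$c{\left(r \right)} = -14 + 2 r^{2}$ ($c{\left(r \right)} = \left(r^{2} + r^{2}\right) - 14 = 2 r^{2} - 14 = -14 + 2 r^{2}$)
$P{\left(U,Y \right)} = \frac{1}{30}$ ($P{\left(U,Y \right)} = \frac{1}{3 \cdot 10} = \frac{1}{3} \cdot \frac{1}{10} = \frac{1}{30}$)
$\frac{\left(-244 - 83\right) \left(c{\left(\frac{14}{-6} \right)} - 321\right)}{P{\left(12,-20 \right)}} = \left(-244 - 83\right) \left(\left(-14 + 2 \left(\frac{14}{-6}\right)^{2}\right) - 321\right) \frac{1}{\frac{1}{30}} = \left(-244 - 83\right) \left(\left(-14 + 2 \left(14 \left(- \frac{1}{6}\right)\right)^{2}\right) - 321\right) 30 = - 327 \left(\left(-14 + 2 \left(- \frac{7}{3}\right)^{2}\right) - 321\right) 30 = - 327 \left(\left(-14 + 2 \cdot \frac{49}{9}\right) - 321\right) 30 = - 327 \left(\left(-14 + \frac{98}{9}\right) - 321\right) 30 = - 327 \left(- \frac{28}{9} - 321\right) 30 = \left(-327\right) \left(- \frac{2917}{9}\right) 30 = \frac{317953}{3} \cdot 30 = 3179530$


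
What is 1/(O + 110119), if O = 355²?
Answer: 1/236144 ≈ 4.2347e-6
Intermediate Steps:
O = 126025
1/(O + 110119) = 1/(126025 + 110119) = 1/236144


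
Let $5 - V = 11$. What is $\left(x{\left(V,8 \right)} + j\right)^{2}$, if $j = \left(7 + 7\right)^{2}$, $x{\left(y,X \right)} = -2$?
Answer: $37636$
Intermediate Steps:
$V = -6$ ($V = 5 - 11 = -6$)
$j = 196$ ($j = 14^{2} = 196$)
$\left(x{\left(V,8 \right)} + j\right)^{2} = \left(-2 + 196\right)^{2} = 194^{2} = 37636$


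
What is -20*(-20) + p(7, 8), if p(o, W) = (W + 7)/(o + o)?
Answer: 5615/14 ≈ 401.07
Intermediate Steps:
p(o, W) = (7 + W)/(2*o) (p(o, W) = (7 + W)/((2*o)) = (7 + W)*(1/(2*o)) = (7 + W)/(2*o))
-20*(-20) + p(7, 8) = -20*(-20) + (½)*(7 + 8)/7 = 400 + (½)*(⅐)*15 = 400 + 15/14 = 5615/14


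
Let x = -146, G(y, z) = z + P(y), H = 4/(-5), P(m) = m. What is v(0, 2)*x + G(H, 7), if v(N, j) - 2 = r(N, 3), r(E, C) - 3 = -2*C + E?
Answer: 761/5 ≈ 152.20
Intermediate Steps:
H = -⅘ (H = 4*(-⅕) = -⅘ ≈ -0.80000)
r(E, C) = 3 + E - 2*C (r(E, C) = 3 + (-2*C + E) = 3 + (E - 2*C) = 3 + E - 2*C)
v(N, j) = -1 + N (v(N, j) = 2 + (3 + N - 2*3) = 2 + (3 + N - 6) = 2 + (-3 + N) = -1 + N)
G(y, z) = y + z (G(y, z) = z + y = y + z)
v(0, 2)*x + G(H, 7) = (-1 + 0)*(-146) + (-⅘ + 7) = -1*(-146) + 31/5 = 146 + 31/5 = 761/5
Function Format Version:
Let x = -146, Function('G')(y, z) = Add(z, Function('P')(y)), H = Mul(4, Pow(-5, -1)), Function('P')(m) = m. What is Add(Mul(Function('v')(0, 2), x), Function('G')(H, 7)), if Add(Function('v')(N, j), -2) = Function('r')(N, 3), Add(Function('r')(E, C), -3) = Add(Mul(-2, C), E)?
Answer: Rational(761, 5) ≈ 152.20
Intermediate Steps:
H = Rational(-4, 5) (H = Mul(4, Rational(-1, 5)) = Rational(-4, 5) ≈ -0.80000)
Function('r')(E, C) = Add(3, E, Mul(-2, C)) (Function('r')(E, C) = Add(3, Add(Mul(-2, C), E)) = Add(3, Add(E, Mul(-2, C))) = Add(3, E, Mul(-2, C)))
Function('v')(N, j) = Add(-1, N) (Function('v')(N, j) = Add(2, Add(3, N, Mul(-2, 3))) = Add(2, Add(3, N, -6)) = Add(2, Add(-3, N)) = Add(-1, N))
Function('G')(y, z) = Add(y, z) (Function('G')(y, z) = Add(z, y) = Add(y, z))
Add(Mul(Function('v')(0, 2), x), Function('G')(H, 7)) = Add(Mul(Add(-1, 0), -146), Add(Rational(-4, 5), 7)) = Add(Mul(-1, -146), Rational(31, 5)) = Add(146, Rational(31, 5)) = Rational(761, 5)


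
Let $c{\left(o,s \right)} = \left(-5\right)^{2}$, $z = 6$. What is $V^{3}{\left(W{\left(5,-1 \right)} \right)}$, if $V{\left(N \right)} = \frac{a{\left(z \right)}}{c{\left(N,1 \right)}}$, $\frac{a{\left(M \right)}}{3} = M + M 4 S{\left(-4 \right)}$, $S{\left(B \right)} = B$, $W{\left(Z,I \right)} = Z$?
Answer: $- \frac{157464}{125} \approx -1259.7$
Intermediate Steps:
$c{\left(o,s \right)} = 25$
$a{\left(M \right)} = - 45 M$ ($a{\left(M \right)} = 3 \left(M + M 4 \left(-4\right)\right) = 3 \left(M + 4 M \left(-4\right)\right) = 3 \left(M - 16 M\right) = 3 \left(- 15 M\right) = - 45 M$)
$V{\left(N \right)} = - \frac{54}{5}$ ($V{\left(N \right)} = \frac{\left(-45\right) 6}{25} = \left(-270\right) \frac{1}{25} = - \frac{54}{5}$)
$V^{3}{\left(W{\left(5,-1 \right)} \right)} = \left(- \frac{54}{5}\right)^{3} = - \frac{157464}{125}$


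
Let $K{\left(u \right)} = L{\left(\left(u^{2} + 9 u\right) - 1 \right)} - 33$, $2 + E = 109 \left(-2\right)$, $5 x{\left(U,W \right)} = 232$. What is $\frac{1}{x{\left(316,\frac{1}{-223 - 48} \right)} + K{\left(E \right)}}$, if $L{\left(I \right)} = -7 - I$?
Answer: $- \frac{5}{232063} \approx -2.1546 \cdot 10^{-5}$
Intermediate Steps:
$x{\left(U,W \right)} = \frac{232}{5}$ ($x{\left(U,W \right)} = \frac{1}{5} \cdot 232 = \frac{232}{5}$)
$E = -220$ ($E = -2 + 109 \left(-2\right) = -2 - 218 = -220$)
$K{\left(u \right)} = -39 - u^{2} - 9 u$ ($K{\left(u \right)} = \left(-7 - \left(\left(u^{2} + 9 u\right) - 1\right)\right) - 33 = \left(-7 - \left(-1 + u^{2} + 9 u\right)\right) - 33 = \left(-6 - u^{2} - 9 u\right) - 33 = -39 - u^{2} - 9 u$)
$\frac{1}{x{\left(316,\frac{1}{-223 - 48} \right)} + K{\left(E \right)}} = \frac{1}{\frac{232}{5} - 46459} = \frac{1}{- \frac{232063}{5}} = - \frac{5}{232063}$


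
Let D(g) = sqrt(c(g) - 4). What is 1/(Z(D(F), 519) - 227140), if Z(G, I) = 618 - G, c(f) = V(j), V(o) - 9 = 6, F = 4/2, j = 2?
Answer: -226522/51312216473 + sqrt(11)/51312216473 ≈ -4.4145e-6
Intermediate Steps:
F = 2 (F = 4*(1/2) = 2)
V(o) = 15 (V(o) = 9 + 6 = 15)
c(f) = 15
D(g) = sqrt(11) (D(g) = sqrt(15 - 4) = sqrt(11))
1/(Z(D(F), 519) - 227140) = 1/((618 - sqrt(11)) - 227140) = 1/(-226522 - sqrt(11))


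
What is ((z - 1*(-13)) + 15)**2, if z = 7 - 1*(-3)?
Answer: 1444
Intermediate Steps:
z = 10 (z = 7 + 3 = 10)
((z - 1*(-13)) + 15)**2 = ((10 - 1*(-13)) + 15)**2 = ((10 + 13) + 15)**2 = (23 + 15)**2 = 38**2 = 1444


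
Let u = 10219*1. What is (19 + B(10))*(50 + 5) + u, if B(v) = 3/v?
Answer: 22561/2 ≈ 11281.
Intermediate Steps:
u = 10219
(19 + B(10))*(50 + 5) + u = (19 + 3/10)*(50 + 5) + 10219 = (19 + 3*(⅒))*55 + 10219 = (19 + 3/10)*55 + 10219 = (193/10)*55 + 10219 = 2123/2 + 10219 = 22561/2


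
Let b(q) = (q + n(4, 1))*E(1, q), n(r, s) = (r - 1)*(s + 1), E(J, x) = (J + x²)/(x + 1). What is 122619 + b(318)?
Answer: 71879961/319 ≈ 2.2533e+5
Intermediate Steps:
E(J, x) = (J + x²)/(1 + x)
n(r, s) = (1 + s)*(-1 + r) (n(r, s) = (-1 + r)*(1 + s) = (1 + s)*(-1 + r))
b(q) = (1 + q²)*(6 + q)/(1 + q) (b(q) = (q + (-1 + 4 - 1*1 + 4*1))*((1 + q²)/(1 + q)) = (q + (-1 + 4 - 1 + 4))*((1 + q²)/(1 + q)) = (q + 6)*((1 + q²)/(1 + q)) = (6 + q)*((1 + q²)/(1 + q)) = (1 + q²)*(6 + q)/(1 + q))
122619 + b(318) = 122619 + (1 + 318²)*(6 + 318)/(1 + 318) = 122619 + (1 + 101124)*324/319 = 122619 + (1/319)*101125*324 = 122619 + 32764500/319 = 71879961/319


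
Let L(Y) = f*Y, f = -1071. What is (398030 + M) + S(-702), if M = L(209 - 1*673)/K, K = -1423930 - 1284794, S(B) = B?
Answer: 89687616044/225727 ≈ 3.9733e+5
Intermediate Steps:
L(Y) = -1071*Y
K = -2708724
M = -41412/225727 (M = -1071*(209 - 1*673)/(-2708724) = -1071*(209 - 673)*(-1/2708724) = -1071*(-464)*(-1/2708724) = 496944*(-1/2708724) = -41412/225727 ≈ -0.18346)
(398030 + M) + S(-702) = (398030 - 41412/225727) - 702 = 89846076398/225727 - 702 = 89687616044/225727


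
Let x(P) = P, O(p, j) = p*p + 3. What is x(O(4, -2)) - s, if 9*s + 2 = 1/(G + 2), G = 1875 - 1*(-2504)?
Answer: 757912/39429 ≈ 19.222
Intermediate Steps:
O(p, j) = 3 + p**2 (O(p, j) = p**2 + 3 = 3 + p**2)
G = 4379 (G = 1875 + 2504 = 4379)
s = -8761/39429 (s = -2/9 + 1/(9*(4379 + 2)) = -2/9 + (1/9)/4381 = -2/9 + (1/9)*(1/4381) = -2/9 + 1/39429 = -8761/39429 ≈ -0.22220)
x(O(4, -2)) - s = (3 + 4**2) - 1*(-8761/39429) = (3 + 16) + 8761/39429 = 19 + 8761/39429 = 757912/39429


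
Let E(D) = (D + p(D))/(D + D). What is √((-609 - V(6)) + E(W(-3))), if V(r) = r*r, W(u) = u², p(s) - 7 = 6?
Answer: I*√5794/3 ≈ 25.373*I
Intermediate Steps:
p(s) = 13 (p(s) = 7 + 6 = 13)
V(r) = r²
E(D) = (13 + D)/(2*D) (E(D) = (D + 13)/(D + D) = (13 + D)/((2*D)) = (13 + D)*(1/(2*D)) = (13 + D)/(2*D))
√((-609 - V(6)) + E(W(-3))) = √((-609 - 1*6²) + (13 + (-3)²)/(2*((-3)²))) = √((-609 - 1*36) + (½)*(13 + 9)/9) = √((-609 - 36) + (½)*(⅑)*22) = √(-645 + 11/9) = √(-5794/9) = I*√5794/3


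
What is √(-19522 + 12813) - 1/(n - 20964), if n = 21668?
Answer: -1/704 + I*√6709 ≈ -0.0014205 + 81.908*I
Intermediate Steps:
√(-19522 + 12813) - 1/(n - 20964) = √(-19522 + 12813) - 1/(21668 - 20964) = √(-6709) - 1/704 = I*√6709 - 1*1/704 = I*√6709 - 1/704 = -1/704 + I*√6709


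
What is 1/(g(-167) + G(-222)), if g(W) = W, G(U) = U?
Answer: -1/389 ≈ -0.0025707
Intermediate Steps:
1/(g(-167) + G(-222)) = 1/(-167 - 222) = 1/(-389) = -1/389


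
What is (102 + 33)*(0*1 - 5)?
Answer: -675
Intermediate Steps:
(102 + 33)*(0*1 - 5) = 135*(0 - 5) = 135*(-5) = -675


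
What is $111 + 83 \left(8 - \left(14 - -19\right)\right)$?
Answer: $-1964$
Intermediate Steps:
$111 + 83 \left(8 - \left(14 - -19\right)\right) = 111 + 83 \left(8 - \left(14 + 19\right)\right) = 111 + 83 \left(8 - 33\right) = 111 + 83 \left(-25\right) = 111 - 2075 = -1964$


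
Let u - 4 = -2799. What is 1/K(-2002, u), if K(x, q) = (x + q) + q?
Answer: -1/7592 ≈ -0.00013172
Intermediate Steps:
u = -2795 (u = 4 - 2799 = -2795)
K(x, q) = x + 2*q (K(x, q) = (q + x) + q = x + 2*q)
1/K(-2002, u) = 1/(-2002 + 2*(-2795)) = 1/(-2002 - 5590) = 1/(-7592) = -1/7592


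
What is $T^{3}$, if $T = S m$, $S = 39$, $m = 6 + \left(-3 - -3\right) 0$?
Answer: $12812904$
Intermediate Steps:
$m = 6$ ($m = 6 + \left(-3 + 3\right) 0 = 6 + 0 \cdot 0 = 6 + 0 = 6$)
$T = 234$ ($T = 39 \cdot 6 = 234$)
$T^{3} = 234^{3} = 12812904$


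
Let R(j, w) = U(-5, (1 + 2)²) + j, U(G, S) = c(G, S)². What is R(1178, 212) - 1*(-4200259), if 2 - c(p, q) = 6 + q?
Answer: 4201606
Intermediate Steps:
c(p, q) = -4 - q (c(p, q) = 2 - (6 + q) = 2 + (-6 - q) = -4 - q)
U(G, S) = (-4 - S)²
R(j, w) = 169 + j (R(j, w) = (4 + (1 + 2)²)² + j = (4 + 3²)² + j = (4 + 9)² + j = 13² + j = 169 + j)
R(1178, 212) - 1*(-4200259) = (169 + 1178) - 1*(-4200259) = 1347 + 4200259 = 4201606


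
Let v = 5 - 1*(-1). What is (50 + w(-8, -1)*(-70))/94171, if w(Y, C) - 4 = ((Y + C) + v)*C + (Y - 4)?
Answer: 400/94171 ≈ 0.0042476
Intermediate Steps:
v = 6 (v = 5 + 1 = 6)
w(Y, C) = Y + C*(6 + C + Y) (w(Y, C) = 4 + (((Y + C) + 6)*C + (Y - 4)) = 4 + (((C + Y) + 6)*C + (-4 + Y)) = 4 + ((6 + C + Y)*C + (-4 + Y)) = 4 + (C*(6 + C + Y) + (-4 + Y)) = 4 + (-4 + Y + C*(6 + C + Y)) = Y + C*(6 + C + Y))
(50 + w(-8, -1)*(-70))/94171 = (50 + (-8 + (-1)² + 6*(-1) - 1*(-8))*(-70))/94171 = (50 + (-8 + 1 - 6 + 8)*(-70))*(1/94171) = (50 - 5*(-70))*(1/94171) = (50 + 350)*(1/94171) = 400*(1/94171) = 400/94171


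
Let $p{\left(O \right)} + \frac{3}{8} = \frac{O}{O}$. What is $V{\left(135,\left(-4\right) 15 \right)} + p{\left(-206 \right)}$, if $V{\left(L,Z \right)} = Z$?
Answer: $- \frac{475}{8} \approx -59.375$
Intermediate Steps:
$p{\left(O \right)} = \frac{5}{8}$ ($p{\left(O \right)} = - \frac{3}{8} + \frac{O}{O} = - \frac{3}{8} + 1 = \frac{5}{8}$)
$V{\left(135,\left(-4\right) 15 \right)} + p{\left(-206 \right)} = \left(-4\right) 15 + \frac{5}{8} = -60 + \frac{5}{8} = - \frac{475}{8}$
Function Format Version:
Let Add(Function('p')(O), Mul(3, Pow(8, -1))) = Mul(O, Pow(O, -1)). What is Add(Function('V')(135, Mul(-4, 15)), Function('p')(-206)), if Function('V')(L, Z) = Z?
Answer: Rational(-475, 8) ≈ -59.375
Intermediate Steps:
Function('p')(O) = Rational(5, 8) (Function('p')(O) = Add(Rational(-3, 8), Mul(O, Pow(O, -1))) = Add(Rational(-3, 8), 1) = Rational(5, 8))
Add(Function('V')(135, Mul(-4, 15)), Function('p')(-206)) = Add(Mul(-4, 15), Rational(5, 8)) = Add(-60, Rational(5, 8)) = Rational(-475, 8)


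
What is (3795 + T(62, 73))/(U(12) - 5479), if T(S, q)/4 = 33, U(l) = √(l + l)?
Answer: -21516033/30019417 - 7854*√6/30019417 ≈ -0.71738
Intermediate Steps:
U(l) = √2*√l (U(l) = √(2*l) = √2*√l)
T(S, q) = 132 (T(S, q) = 4*33 = 132)
(3795 + T(62, 73))/(U(12) - 5479) = (3795 + 132)/(√2*√12 - 5479) = 3927/(√2*(2*√3) - 5479) = 3927/(2*√6 - 5479) = 3927/(-5479 + 2*√6)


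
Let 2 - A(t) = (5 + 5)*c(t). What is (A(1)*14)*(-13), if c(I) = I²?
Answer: 1456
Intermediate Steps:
A(t) = 2 - 10*t² (A(t) = 2 - (5 + 5)*t² = 2 - 10*t²)
(A(1)*14)*(-13) = ((2 - 10*1²)*14)*(-13) = ((2 - 10*1)*14)*(-13) = ((2 - 10)*14)*(-13) = -8*14*(-13) = -112*(-13) = 1456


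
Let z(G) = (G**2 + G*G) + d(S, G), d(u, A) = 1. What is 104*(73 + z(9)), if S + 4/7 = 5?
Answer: 24544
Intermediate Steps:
S = 31/7 (S = -4/7 + 5 = 31/7 ≈ 4.4286)
z(G) = 1 + 2*G**2 (z(G) = (G**2 + G*G) + 1 = (G**2 + G**2) + 1 = 2*G**2 + 1 = 1 + 2*G**2)
104*(73 + z(9)) = 104*(73 + (1 + 2*9**2)) = 104*(73 + (1 + 2*81)) = 104*(73 + (1 + 162)) = 104*(73 + 163) = 104*236 = 24544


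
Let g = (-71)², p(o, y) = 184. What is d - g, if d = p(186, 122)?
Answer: -4857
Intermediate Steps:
d = 184
g = 5041
d - g = 184 - 1*5041 = 184 - 5041 = -4857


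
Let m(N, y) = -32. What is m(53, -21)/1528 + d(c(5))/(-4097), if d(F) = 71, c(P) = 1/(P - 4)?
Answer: -29949/782527 ≈ -0.038272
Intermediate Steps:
c(P) = 1/(-4 + P)
m(53, -21)/1528 + d(c(5))/(-4097) = -32/1528 + 71/(-4097) = -32*1/1528 + 71*(-1/4097) = -4/191 - 71/4097 = -29949/782527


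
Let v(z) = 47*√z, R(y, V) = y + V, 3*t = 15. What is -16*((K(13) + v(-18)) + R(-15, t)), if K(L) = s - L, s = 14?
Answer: 144 - 2256*I*√2 ≈ 144.0 - 3190.5*I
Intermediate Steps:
t = 5 (t = (⅓)*15 = 5)
R(y, V) = V + y
K(L) = 14 - L
-16*((K(13) + v(-18)) + R(-15, t)) = -16*(((14 - 1*13) + 47*√(-18)) + (5 - 15)) = -16*(((14 - 13) + 47*(3*I*√2)) - 10) = -16*((1 + 141*I*√2) - 10) = -16*(-9 + 141*I*√2) = 144 - 2256*I*√2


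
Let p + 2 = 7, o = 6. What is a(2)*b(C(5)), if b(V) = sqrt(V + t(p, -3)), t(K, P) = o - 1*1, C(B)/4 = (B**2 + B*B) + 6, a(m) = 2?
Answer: 2*sqrt(229) ≈ 30.266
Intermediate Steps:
C(B) = 24 + 8*B**2 (C(B) = 4*((B**2 + B*B) + 6) = 4*((B**2 + B**2) + 6) = 4*(2*B**2 + 6) = 4*(6 + 2*B**2) = 24 + 8*B**2)
p = 5 (p = -2 + 7 = 5)
t(K, P) = 5 (t(K, P) = 6 - 1*1 = 6 - 1 = 5)
b(V) = sqrt(5 + V) (b(V) = sqrt(V + 5) = sqrt(5 + V))
a(2)*b(C(5)) = 2*sqrt(5 + (24 + 8*5**2)) = 2*sqrt(5 + (24 + 8*25)) = 2*sqrt(5 + (24 + 200)) = 2*sqrt(5 + 224) = 2*sqrt(229)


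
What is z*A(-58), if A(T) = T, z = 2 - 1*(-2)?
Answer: -232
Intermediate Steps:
z = 4 (z = 2 + 2 = 4)
z*A(-58) = 4*(-58) = -232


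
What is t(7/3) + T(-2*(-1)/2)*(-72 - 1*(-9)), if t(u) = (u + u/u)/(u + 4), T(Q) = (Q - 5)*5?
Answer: 23950/19 ≈ 1260.5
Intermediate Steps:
T(Q) = -25 + 5*Q (T(Q) = (-5 + Q)*5 = -25 + 5*Q)
t(u) = (1 + u)/(4 + u) (t(u) = (u + 1)/(4 + u) = (1 + u)/(4 + u))
t(7/3) + T(-2*(-1)/2)*(-72 - 1*(-9)) = (1 + 7/3)/(4 + 7/3) + (-25 + 5*(-2*(-1)/2))*(-72 - 1*(-9)) = (1 + 7*(⅓))/(4 + 7*(⅓)) + (-25 + 5*(2*(½)))*(-72 + 9) = (1 + 7/3)/(4 + 7/3) + (-25 + 5*1)*(-63) = (10/3)/(19/3) + (-25 + 5)*(-63) = (3/19)*(10/3) - 20*(-63) = 10/19 + 1260 = 23950/19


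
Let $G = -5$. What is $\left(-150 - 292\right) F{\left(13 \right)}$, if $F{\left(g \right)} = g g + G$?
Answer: $-72488$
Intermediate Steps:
$F{\left(g \right)} = -5 + g^{2}$ ($F{\left(g \right)} = g g - 5 = g^{2} - 5 = -5 + g^{2}$)
$\left(-150 - 292\right) F{\left(13 \right)} = \left(-150 - 292\right) \left(-5 + 13^{2}\right) = - 442 \left(-5 + 169\right) = \left(-442\right) 164 = -72488$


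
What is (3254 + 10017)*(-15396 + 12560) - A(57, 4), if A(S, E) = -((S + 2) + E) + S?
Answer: -37636550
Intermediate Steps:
A(S, E) = -2 - E (A(S, E) = -((2 + S) + E) + S = -(2 + E + S) + S = (-2 - E - S) + S = -2 - E)
(3254 + 10017)*(-15396 + 12560) - A(57, 4) = (3254 + 10017)*(-15396 + 12560) - (-2 - 1*4) = 13271*(-2836) - (-2 - 4) = -37636556 - 1*(-6) = -37636556 + 6 = -37636550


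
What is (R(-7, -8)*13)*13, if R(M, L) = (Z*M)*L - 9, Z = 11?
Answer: 102583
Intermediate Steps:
R(M, L) = -9 + 11*L*M (R(M, L) = (11*M)*L - 9 = 11*L*M - 9 = -9 + 11*L*M)
(R(-7, -8)*13)*13 = ((-9 + 11*(-8)*(-7))*13)*13 = ((-9 + 616)*13)*13 = (607*13)*13 = 7891*13 = 102583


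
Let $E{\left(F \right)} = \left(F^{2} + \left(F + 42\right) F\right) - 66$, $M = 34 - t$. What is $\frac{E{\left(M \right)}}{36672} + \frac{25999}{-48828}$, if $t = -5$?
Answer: $- \frac{30339289}{74609184} \approx -0.40664$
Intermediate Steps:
$M = 39$ ($M = 34 - -5 = 34 + 5 = 39$)
$E{\left(F \right)} = -66 + F^{2} + F \left(42 + F\right)$ ($E{\left(F \right)} = \left(F^{2} + \left(42 + F\right) F\right) - 66 = \left(F^{2} + F \left(42 + F\right)\right) - 66 = -66 + F^{2} + F \left(42 + F\right)$)
$\frac{E{\left(M \right)}}{36672} + \frac{25999}{-48828} = \frac{-66 + 2 \cdot 39^{2} + 42 \cdot 39}{36672} + \frac{25999}{-48828} = \left(-66 + 2 \cdot 1521 + 1638\right) \frac{1}{36672} + 25999 \left(- \frac{1}{48828}\right) = \left(-66 + 3042 + 1638\right) \frac{1}{36672} - \frac{25999}{48828} = 4614 \cdot \frac{1}{36672} - \frac{25999}{48828} = \frac{769}{6112} - \frac{25999}{48828} = - \frac{30339289}{74609184}$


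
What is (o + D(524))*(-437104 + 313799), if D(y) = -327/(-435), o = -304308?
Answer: 1088155552211/29 ≈ 3.7523e+10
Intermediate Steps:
D(y) = 109/145 (D(y) = -327*(-1/435) = 109/145)
(o + D(524))*(-437104 + 313799) = (-304308 + 109/145)*(-437104 + 313799) = -44124551/145*(-123305) = 1088155552211/29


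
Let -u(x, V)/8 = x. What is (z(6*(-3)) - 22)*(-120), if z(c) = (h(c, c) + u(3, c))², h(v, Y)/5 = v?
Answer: -1556880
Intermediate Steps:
h(v, Y) = 5*v
u(x, V) = -8*x
z(c) = (-24 + 5*c)² (z(c) = (5*c - 8*3)² = (5*c - 24)² = (-24 + 5*c)²)
(z(6*(-3)) - 22)*(-120) = ((-24 + 5*(6*(-3)))² - 22)*(-120) = ((-24 + 5*(-18))² - 22)*(-120) = ((-24 - 90)² - 22)*(-120) = ((-114)² - 22)*(-120) = (12996 - 22)*(-120) = 12974*(-120) = -1556880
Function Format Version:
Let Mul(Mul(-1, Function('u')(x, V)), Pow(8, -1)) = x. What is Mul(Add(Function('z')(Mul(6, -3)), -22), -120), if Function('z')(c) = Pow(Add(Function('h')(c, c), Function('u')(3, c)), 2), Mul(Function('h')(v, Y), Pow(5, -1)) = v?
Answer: -1556880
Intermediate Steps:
Function('h')(v, Y) = Mul(5, v)
Function('u')(x, V) = Mul(-8, x)
Function('z')(c) = Pow(Add(-24, Mul(5, c)), 2) (Function('z')(c) = Pow(Add(Mul(5, c), Mul(-8, 3)), 2) = Pow(Add(Mul(5, c), -24), 2) = Pow(Add(-24, Mul(5, c)), 2))
Mul(Add(Function('z')(Mul(6, -3)), -22), -120) = Mul(Add(Pow(Add(-24, Mul(5, Mul(6, -3))), 2), -22), -120) = Mul(Add(Pow(Add(-24, Mul(5, -18)), 2), -22), -120) = Mul(Add(Pow(Add(-24, -90), 2), -22), -120) = Mul(Add(Pow(-114, 2), -22), -120) = Mul(Add(12996, -22), -120) = Mul(12974, -120) = -1556880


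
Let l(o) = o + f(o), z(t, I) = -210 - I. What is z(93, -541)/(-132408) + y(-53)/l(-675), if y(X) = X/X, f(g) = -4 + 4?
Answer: -4393/1103400 ≈ -0.0039813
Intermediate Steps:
f(g) = 0
y(X) = 1
l(o) = o (l(o) = o + 0 = o)
z(93, -541)/(-132408) + y(-53)/l(-675) = (-210 - 1*(-541))/(-132408) + 1/(-675) = (-210 + 541)*(-1/132408) + 1*(-1/675) = 331*(-1/132408) - 1/675 = -331/132408 - 1/675 = -4393/1103400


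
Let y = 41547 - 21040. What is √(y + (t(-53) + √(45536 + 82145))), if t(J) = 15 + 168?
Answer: √(20690 + √127681) ≈ 145.08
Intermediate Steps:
t(J) = 183
y = 20507
√(y + (t(-53) + √(45536 + 82145))) = √(20507 + (183 + √(45536 + 82145))) = √(20507 + (183 + √127681)) = √(20690 + √127681)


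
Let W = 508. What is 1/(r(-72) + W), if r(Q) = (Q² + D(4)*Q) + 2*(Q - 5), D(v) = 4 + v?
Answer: 1/4962 ≈ 0.00020153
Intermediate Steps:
r(Q) = -10 + Q² + 10*Q (r(Q) = (Q² + (4 + 4)*Q) + 2*(Q - 5) = (Q² + 8*Q) + 2*(-5 + Q) = (Q² + 8*Q) + (-10 + 2*Q) = -10 + Q² + 10*Q)
1/(r(-72) + W) = 1/((-10 + (-72)² + 10*(-72)) + 508) = 1/((-10 + 5184 - 720) + 508) = 1/(4454 + 508) = 1/4962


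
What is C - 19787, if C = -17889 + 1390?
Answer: -36286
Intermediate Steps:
C = -16499
C - 19787 = -16499 - 19787 = -36286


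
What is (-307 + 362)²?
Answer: 3025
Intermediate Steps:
(-307 + 362)² = 55² = 3025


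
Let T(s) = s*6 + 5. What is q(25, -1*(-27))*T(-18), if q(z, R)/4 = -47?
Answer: 19364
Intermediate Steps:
T(s) = 5 + 6*s (T(s) = 6*s + 5 = 5 + 6*s)
q(z, R) = -188 (q(z, R) = 4*(-47) = -188)
q(25, -1*(-27))*T(-18) = -188*(5 + 6*(-18)) = -188*(5 - 108) = -188*(-103) = 19364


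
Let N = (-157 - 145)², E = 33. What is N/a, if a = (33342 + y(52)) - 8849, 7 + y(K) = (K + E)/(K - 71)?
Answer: 1732876/465149 ≈ 3.7254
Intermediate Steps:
y(K) = -7 + (33 + K)/(-71 + K) (y(K) = -7 + (K + 33)/(K - 71) = -7 + (33 + K)/(-71 + K))
N = 91204 (N = (-302)² = 91204)
a = 465149/19 (a = (33342 + 2*(265 - 3*52)/(-71 + 52)) - 8849 = (33342 + 2*(265 - 156)/(-19)) - 8849 = (33342 + 2*(-1/19)*109) - 8849 = (33342 - 218/19) - 8849 = 633280/19 - 8849 = 465149/19 ≈ 24482.)
N/a = 91204/(465149/19) = 91204*(19/465149) = 1732876/465149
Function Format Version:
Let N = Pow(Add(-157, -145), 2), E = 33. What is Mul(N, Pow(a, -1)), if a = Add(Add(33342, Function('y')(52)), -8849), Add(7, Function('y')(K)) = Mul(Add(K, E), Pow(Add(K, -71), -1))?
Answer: Rational(1732876, 465149) ≈ 3.7254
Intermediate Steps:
Function('y')(K) = Add(-7, Mul(Pow(Add(-71, K), -1), Add(33, K))) (Function('y')(K) = Add(-7, Mul(Add(K, 33), Pow(Add(K, -71), -1))) = Add(-7, Mul(Add(33, K), Pow(Add(-71, K), -1))) = Add(-7, Mul(Pow(Add(-71, K), -1), Add(33, K))))
N = 91204 (N = Pow(-302, 2) = 91204)
a = Rational(465149, 19) (a = Add(Add(33342, Mul(2, Pow(Add(-71, 52), -1), Add(265, Mul(-3, 52)))), -8849) = Add(Add(33342, Mul(2, Pow(-19, -1), Add(265, -156))), -8849) = Add(Add(33342, Mul(2, Rational(-1, 19), 109)), -8849) = Add(Add(33342, Rational(-218, 19)), -8849) = Add(Rational(633280, 19), -8849) = Rational(465149, 19) ≈ 24482.)
Mul(N, Pow(a, -1)) = Mul(91204, Pow(Rational(465149, 19), -1)) = Mul(91204, Rational(19, 465149)) = Rational(1732876, 465149)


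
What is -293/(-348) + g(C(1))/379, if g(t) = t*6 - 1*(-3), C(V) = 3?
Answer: 118355/131892 ≈ 0.89736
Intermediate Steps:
g(t) = 3 + 6*t (g(t) = 6*t + 3 = 3 + 6*t)
-293/(-348) + g(C(1))/379 = -293/(-348) + (3 + 6*3)/379 = -293*(-1/348) + (3 + 18)*(1/379) = 293/348 + 21*(1/379) = 293/348 + 21/379 = 118355/131892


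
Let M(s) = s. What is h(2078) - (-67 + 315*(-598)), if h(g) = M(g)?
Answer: 190515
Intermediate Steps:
h(g) = g
h(2078) - (-67 + 315*(-598)) = 2078 - (-67 + 315*(-598)) = 2078 - (-67 - 188370) = 2078 - 1*(-188437) = 2078 + 188437 = 190515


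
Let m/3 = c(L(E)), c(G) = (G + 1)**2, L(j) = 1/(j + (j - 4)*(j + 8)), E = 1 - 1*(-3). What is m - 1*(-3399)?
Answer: 54459/16 ≈ 3403.7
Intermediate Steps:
E = 4 (E = 1 + 3 = 4)
L(j) = 1/(j + (-4 + j)*(8 + j))
c(G) = (1 + G)**2
m = 75/16 (m = 3*(1 + 1/(-32 + 4**2 + 5*4))**2 = 3*(1 + 1/(-32 + 16 + 20))**2 = 3*(1 + 1/4)**2 = 3*(5/4)**2 = 3*(25/16) = 75/16 ≈ 4.6875)
m - 1*(-3399) = 75/16 - 1*(-3399) = 75/16 + 3399 = 54459/16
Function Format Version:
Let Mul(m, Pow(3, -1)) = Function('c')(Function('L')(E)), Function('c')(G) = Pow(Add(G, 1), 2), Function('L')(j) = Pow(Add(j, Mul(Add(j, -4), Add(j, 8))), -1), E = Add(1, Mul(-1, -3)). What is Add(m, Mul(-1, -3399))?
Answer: Rational(54459, 16) ≈ 3403.7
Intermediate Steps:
E = 4 (E = Add(1, 3) = 4)
Function('L')(j) = Pow(Add(j, Mul(Add(-4, j), Add(8, j))), -1)
Function('c')(G) = Pow(Add(1, G), 2)
m = Rational(75, 16) (m = Mul(3, Pow(Add(1, Pow(Add(-32, Pow(4, 2), Mul(5, 4)), -1)), 2)) = Mul(3, Pow(Add(1, Pow(Add(-32, 16, 20), -1)), 2)) = Mul(3, Pow(Add(1, Pow(4, -1)), 2)) = Mul(3, Pow(Add(1, Rational(1, 4)), 2)) = Mul(3, Pow(Rational(5, 4), 2)) = Mul(3, Rational(25, 16)) = Rational(75, 16) ≈ 4.6875)
Add(m, Mul(-1, -3399)) = Add(Rational(75, 16), Mul(-1, -3399)) = Add(Rational(75, 16), 3399) = Rational(54459, 16)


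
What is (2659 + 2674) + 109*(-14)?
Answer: 3807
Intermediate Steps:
(2659 + 2674) + 109*(-14) = 5333 - 1526 = 3807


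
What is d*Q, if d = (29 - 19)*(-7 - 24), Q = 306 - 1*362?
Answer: 17360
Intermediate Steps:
Q = -56 (Q = 306 - 362 = -56)
d = -310 (d = 10*(-31) = -310)
d*Q = -310*(-56) = 17360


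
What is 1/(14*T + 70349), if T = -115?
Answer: 1/68739 ≈ 1.4548e-5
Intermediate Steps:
1/(14*T + 70349) = 1/(14*(-115) + 70349) = 1/(-1610 + 70349) = 1/68739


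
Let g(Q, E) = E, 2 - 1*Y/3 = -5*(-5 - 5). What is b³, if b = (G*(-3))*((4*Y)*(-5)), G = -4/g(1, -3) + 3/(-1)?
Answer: 2985984000000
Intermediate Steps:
Y = -144 (Y = 6 - (-15)*(-5 - 5) = 6 - (-15)*(-10) = 6 - 3*50 = 6 - 150 = -144)
G = -5/3 (G = -4/(-3) + 3/(-1) = -4*(-⅓) + 3*(-1) = 4/3 - 3 = -5/3 ≈ -1.6667)
b = 14400 (b = (-5/3*(-3))*((4*(-144))*(-5)) = 5*(-576*(-5)) = 5*2880 = 14400)
b³ = 14400³ = 2985984000000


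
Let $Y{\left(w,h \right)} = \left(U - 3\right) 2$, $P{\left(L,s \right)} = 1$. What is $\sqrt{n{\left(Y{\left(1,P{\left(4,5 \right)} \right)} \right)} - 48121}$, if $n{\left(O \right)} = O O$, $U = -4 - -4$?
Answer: $i \sqrt{48085} \approx 219.28 i$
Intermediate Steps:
$U = 0$ ($U = -4 + 4 = 0$)
$Y{\left(w,h \right)} = -6$ ($Y{\left(w,h \right)} = \left(0 - 3\right) 2 = \left(-3\right) 2 = -6$)
$n{\left(O \right)} = O^{2}$
$\sqrt{n{\left(Y{\left(1,P{\left(4,5 \right)} \right)} \right)} - 48121} = \sqrt{\left(-6\right)^{2} - 48121} = \sqrt{36 - 48121} = \sqrt{-48085} = i \sqrt{48085}$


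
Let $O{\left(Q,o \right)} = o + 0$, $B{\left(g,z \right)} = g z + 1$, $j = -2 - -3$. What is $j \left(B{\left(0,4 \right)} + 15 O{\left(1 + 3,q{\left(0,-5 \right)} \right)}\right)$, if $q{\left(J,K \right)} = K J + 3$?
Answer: $46$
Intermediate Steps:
$j = 1$ ($j = -2 + 3 = 1$)
$B{\left(g,z \right)} = 1 + g z$
$q{\left(J,K \right)} = 3 + J K$ ($q{\left(J,K \right)} = J K + 3 = 3 + J K$)
$O{\left(Q,o \right)} = o$
$j \left(B{\left(0,4 \right)} + 15 O{\left(1 + 3,q{\left(0,-5 \right)} \right)}\right) = 1 \left(\left(1 + 0 \cdot 4\right) + 15 \left(3 + 0 \left(-5\right)\right)\right) = 1 \left(\left(1 + 0\right) + 15 \left(3 + 0\right)\right) = 1 \left(1 + 15 \cdot 3\right) = 1 \left(1 + 45\right) = 1 \cdot 46 = 46$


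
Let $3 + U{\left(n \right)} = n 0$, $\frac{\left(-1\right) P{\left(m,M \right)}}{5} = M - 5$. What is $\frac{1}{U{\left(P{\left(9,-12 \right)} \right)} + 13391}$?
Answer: $\frac{1}{13388} \approx 7.4694 \cdot 10^{-5}$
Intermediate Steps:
$P{\left(m,M \right)} = 25 - 5 M$ ($P{\left(m,M \right)} = - 5 \left(M - 5\right) = - 5 \left(-5 + M\right) = 25 - 5 M$)
$U{\left(n \right)} = -3$ ($U{\left(n \right)} = -3 + n 0 = -3 + 0 = -3$)
$\frac{1}{U{\left(P{\left(9,-12 \right)} \right)} + 13391} = \frac{1}{-3 + 13391} = \frac{1}{13388}$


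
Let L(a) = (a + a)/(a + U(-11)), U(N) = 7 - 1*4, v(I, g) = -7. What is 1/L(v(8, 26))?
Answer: 2/7 ≈ 0.28571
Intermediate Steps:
U(N) = 3 (U(N) = 7 - 4 = 3)
L(a) = 2*a/(3 + a) (L(a) = (a + a)/(a + 3) = (2*a)/(3 + a) = 2*a/(3 + a))
1/L(v(8, 26)) = 1/(2*(-7)/(3 - 7)) = 1/(2*(-7)/(-4)) = 1/(2*(-7)*(-¼)) = 1/(7/2) = 2/7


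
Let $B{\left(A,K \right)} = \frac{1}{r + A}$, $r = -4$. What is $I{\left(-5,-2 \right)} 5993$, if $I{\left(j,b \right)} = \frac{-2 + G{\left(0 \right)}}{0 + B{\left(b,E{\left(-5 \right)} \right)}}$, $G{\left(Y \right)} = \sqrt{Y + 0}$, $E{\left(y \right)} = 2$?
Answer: $71916$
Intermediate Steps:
$G{\left(Y \right)} = \sqrt{Y}$
$B{\left(A,K \right)} = \frac{1}{-4 + A}$
$I{\left(j,b \right)} = 8 - 2 b$ ($I{\left(j,b \right)} = \frac{-2 + \sqrt{0}}{0 + \frac{1}{-4 + b}} = \frac{-2 + 0}{\frac{1}{-4 + b}} = - 2 \left(-4 + b\right) = 8 - 2 b$)
$I{\left(-5,-2 \right)} 5993 = \left(8 - -4\right) 5993 = \left(8 + 4\right) 5993 = 12 \cdot 5993 = 71916$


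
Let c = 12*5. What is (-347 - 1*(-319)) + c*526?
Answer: 31532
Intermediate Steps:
c = 60
(-347 - 1*(-319)) + c*526 = (-347 - 1*(-319)) + 60*526 = (-347 + 319) + 31560 = -28 + 31560 = 31532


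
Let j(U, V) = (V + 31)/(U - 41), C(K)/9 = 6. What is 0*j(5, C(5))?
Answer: 0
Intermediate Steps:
C(K) = 54 (C(K) = 9*6 = 54)
j(U, V) = (31 + V)/(-41 + U)
0*j(5, C(5)) = 0*((31 + 54)/(-41 + 5)) = 0*(85/(-36)) = 0*(-1/36*85) = 0*(-85/36) = 0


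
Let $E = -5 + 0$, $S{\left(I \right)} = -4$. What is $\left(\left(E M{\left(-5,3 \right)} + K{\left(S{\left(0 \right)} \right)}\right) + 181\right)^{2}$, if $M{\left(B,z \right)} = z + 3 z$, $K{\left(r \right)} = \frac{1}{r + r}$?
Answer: $\frac{935089}{64} \approx 14611.0$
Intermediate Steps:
$E = -5$
$K{\left(r \right)} = \frac{1}{2 r}$
$M{\left(B,z \right)} = 4 z$
$\left(\left(E M{\left(-5,3 \right)} + K{\left(S{\left(0 \right)} \right)}\right) + 181\right)^{2} = \left(\left(- 5 \cdot 4 \cdot 3 + \frac{1}{2 \left(-4\right)}\right) + 181\right)^{2} = \left(\left(\left(-5\right) 12 + \frac{1}{2} \left(- \frac{1}{4}\right)\right) + 181\right)^{2} = \left(\left(-60 - \frac{1}{8}\right) + 181\right)^{2} = \left(- \frac{481}{8} + 181\right)^{2} = \left(\frac{967}{8}\right)^{2} = \frac{935089}{64}$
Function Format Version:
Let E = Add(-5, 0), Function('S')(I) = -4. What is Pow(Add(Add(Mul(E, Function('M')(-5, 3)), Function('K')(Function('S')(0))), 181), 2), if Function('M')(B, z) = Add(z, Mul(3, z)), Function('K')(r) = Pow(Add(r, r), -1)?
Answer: Rational(935089, 64) ≈ 14611.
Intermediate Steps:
E = -5
Function('K')(r) = Mul(Rational(1, 2), Pow(r, -1)) (Function('K')(r) = Pow(Mul(2, r), -1) = Mul(Rational(1, 2), Pow(r, -1)))
Function('M')(B, z) = Mul(4, z)
Pow(Add(Add(Mul(E, Function('M')(-5, 3)), Function('K')(Function('S')(0))), 181), 2) = Pow(Add(Add(Mul(-5, Mul(4, 3)), Mul(Rational(1, 2), Pow(-4, -1))), 181), 2) = Pow(Add(Add(Mul(-5, 12), Mul(Rational(1, 2), Rational(-1, 4))), 181), 2) = Pow(Add(Add(-60, Rational(-1, 8)), 181), 2) = Pow(Add(Rational(-481, 8), 181), 2) = Pow(Rational(967, 8), 2) = Rational(935089, 64)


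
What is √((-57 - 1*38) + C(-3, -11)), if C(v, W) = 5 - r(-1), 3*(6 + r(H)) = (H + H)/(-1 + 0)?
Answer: I*√762/3 ≈ 9.2014*I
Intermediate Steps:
r(H) = -6 - 2*H/3 (r(H) = -6 + ((H + H)/(-1 + 0))/3 = -6 + ((2*H)/(-1))/3 = -6 + ((2*H)*(-1))/3 = -6 + (-2*H)/3 = -6 - 2*H/3)
C(v, W) = 31/3 (C(v, W) = 5 - (-6 - ⅔*(-1)) = 5 - (-6 + ⅔) = 5 - 1*(-16/3) = 5 + 16/3 = 31/3)
√((-57 - 1*38) + C(-3, -11)) = √((-57 - 1*38) + 31/3) = √((-57 - 38) + 31/3) = √(-95 + 31/3) = √(-254/3) = I*√762/3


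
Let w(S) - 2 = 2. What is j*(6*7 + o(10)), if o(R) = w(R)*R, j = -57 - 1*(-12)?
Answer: -3690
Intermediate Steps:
j = -45 (j = -57 + 12 = -45)
w(S) = 4 (w(S) = 2 + 2 = 4)
o(R) = 4*R
j*(6*7 + o(10)) = -45*(6*7 + 4*10) = -45*(42 + 40) = -45*82 = -3690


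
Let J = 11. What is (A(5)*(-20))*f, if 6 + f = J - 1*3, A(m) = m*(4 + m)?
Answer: -1800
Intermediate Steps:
f = 2 (f = -6 + (11 - 1*3) = -6 + (11 - 3) = -6 + 8 = 2)
(A(5)*(-20))*f = ((5*(4 + 5))*(-20))*2 = ((5*9)*(-20))*2 = (45*(-20))*2 = -900*2 = -1800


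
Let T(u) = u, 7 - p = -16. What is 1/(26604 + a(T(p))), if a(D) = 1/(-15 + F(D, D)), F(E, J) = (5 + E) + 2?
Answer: 15/399061 ≈ 3.7588e-5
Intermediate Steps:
p = 23 (p = 7 - 1*(-16) = 7 + 16 = 23)
F(E, J) = 7 + E
a(D) = 1/(-8 + D) (a(D) = 1/(-15 + (7 + D)) = 1/(-8 + D))
1/(26604 + a(T(p))) = 1/(26604 + 1/(-8 + 23)) = 1/(26604 + 1/15) = 1/(399061/15) = 15/399061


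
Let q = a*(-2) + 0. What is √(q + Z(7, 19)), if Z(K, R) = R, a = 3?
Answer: √13 ≈ 3.6056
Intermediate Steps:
q = -6 (q = 3*(-2) + 0 = -6 + 0 = -6)
√(q + Z(7, 19)) = √(-6 + 19) = √13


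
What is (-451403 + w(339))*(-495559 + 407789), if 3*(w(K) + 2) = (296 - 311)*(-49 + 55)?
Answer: 39622449950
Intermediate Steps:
w(K) = -32 (w(K) = -2 + ((296 - 311)*(-49 + 55))/3 = -2 + (-15*6)/3 = -2 + (1/3)*(-90) = -2 - 30 = -32)
(-451403 + w(339))*(-495559 + 407789) = (-451403 - 32)*(-495559 + 407789) = -451435*(-87770) = 39622449950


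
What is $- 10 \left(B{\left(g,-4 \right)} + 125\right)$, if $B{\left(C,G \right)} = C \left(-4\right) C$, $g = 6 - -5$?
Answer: $3590$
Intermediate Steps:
$g = 11$ ($g = 6 + 5 = 11$)
$B{\left(C,G \right)} = - 4 C^{2}$ ($B{\left(C,G \right)} = - 4 C C = - 4 C^{2}$)
$- 10 \left(B{\left(g,-4 \right)} + 125\right) = - 10 \left(- 4 \cdot 11^{2} + 125\right) = - 10 \left(\left(-4\right) 121 + 125\right) = - 10 \left(-484 + 125\right) = \left(-10\right) \left(-359\right) = 3590$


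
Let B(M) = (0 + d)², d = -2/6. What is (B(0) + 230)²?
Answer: 4289041/81 ≈ 52951.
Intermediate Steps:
d = -⅓ (d = -2*⅙ = -⅓ ≈ -0.33333)
B(M) = ⅑ (B(M) = (0 - ⅓)² = (-⅓)² = ⅑)
(B(0) + 230)² = (⅑ + 230)² = (2071/9)² = 4289041/81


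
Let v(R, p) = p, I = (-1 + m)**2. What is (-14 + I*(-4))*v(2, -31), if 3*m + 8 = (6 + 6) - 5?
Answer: 5890/9 ≈ 654.44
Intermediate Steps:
m = -1/3 (m = -8/3 + ((6 + 6) - 5)/3 = -8/3 + (12 - 5)/3 = -8/3 + (1/3)*7 = -8/3 + 7/3 = -1/3 ≈ -0.33333)
I = 16/9 (I = (-1 - 1/3)**2 = (-4/3)**2 = 16/9 ≈ 1.7778)
(-14 + I*(-4))*v(2, -31) = (-14 + (16/9)*(-4))*(-31) = (-14 - 64/9)*(-31) = -190/9*(-31) = 5890/9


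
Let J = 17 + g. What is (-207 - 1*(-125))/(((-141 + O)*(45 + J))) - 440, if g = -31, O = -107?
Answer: -1691319/3844 ≈ -439.99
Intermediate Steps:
J = -14 (J = 17 - 31 = -14)
(-207 - 1*(-125))/(((-141 + O)*(45 + J))) - 440 = (-207 - 1*(-125))/(((-141 - 107)*(45 - 14))) - 440 = (-207 + 125)/((-248*31)) - 440 = -82/(-7688) - 440 = -82*(-1/7688) - 440 = 41/3844 - 440 = -1691319/3844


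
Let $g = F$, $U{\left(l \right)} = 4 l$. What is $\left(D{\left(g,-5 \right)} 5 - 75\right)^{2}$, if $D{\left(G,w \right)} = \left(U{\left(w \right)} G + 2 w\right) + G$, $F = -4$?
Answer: $65025$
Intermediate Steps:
$g = -4$
$D{\left(G,w \right)} = G + 2 w + 4 G w$ ($D{\left(G,w \right)} = \left(4 w G + 2 w\right) + G = \left(4 G w + 2 w\right) + G = \left(2 w + 4 G w\right) + G = G + 2 w + 4 G w$)
$\left(D{\left(g,-5 \right)} 5 - 75\right)^{2} = \left(\left(-4 + 2 \left(-5\right) + 4 \left(-4\right) \left(-5\right)\right) 5 - 75\right)^{2} = \left(\left(-4 - 10 + 80\right) 5 - 75\right)^{2} = \left(66 \cdot 5 - 75\right)^{2} = \left(330 - 75\right)^{2} = 255^{2} = 65025$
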